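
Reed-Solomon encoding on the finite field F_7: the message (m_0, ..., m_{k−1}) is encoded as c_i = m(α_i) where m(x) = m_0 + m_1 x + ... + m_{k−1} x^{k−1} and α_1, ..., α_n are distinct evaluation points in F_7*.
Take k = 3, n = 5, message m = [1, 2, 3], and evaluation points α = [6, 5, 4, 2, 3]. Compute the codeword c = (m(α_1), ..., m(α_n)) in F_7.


c = [2, 2, 1, 3, 6]

Message polynomial: m(x) = 1 + 2·x + 3·x^2 (mod 7).
For each evaluation point α_i, compute m(α_i) mod 7:
  α_1 = 6: Horner steps 3 → 6 → 2, so m(6) = 2.
  α_2 = 5: Horner steps 3 → 3 → 2, so m(5) = 2.
  α_3 = 4: Horner steps 3 → 0 → 1, so m(4) = 1.
  α_4 = 2: Horner steps 3 → 1 → 3, so m(2) = 3.
  α_5 = 3: Horner steps 3 → 4 → 6, so m(3) = 6.
Codeword c = [2, 2, 1, 3, 6] ∈ F_7^5.


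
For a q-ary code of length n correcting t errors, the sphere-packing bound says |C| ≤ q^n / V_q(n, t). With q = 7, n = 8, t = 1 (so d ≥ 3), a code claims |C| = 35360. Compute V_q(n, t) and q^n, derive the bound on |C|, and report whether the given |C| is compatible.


V_q(n, t) = 49, q^n = 5764801, Hamming bound = 117649, |C| = 35360 ≤ bound (satisfied).

Step 1: Compute V_q(n, t) = Σ_{j=0}^1 C(n, j) (q−1)^j.
  j = 0: C(8,0)·(6)^0 = 1·1 = 1.
  j = 1: C(8,1)·(6)^1 = 8·6 = 48.
  V_q(n, t) = 1 + 48 = 49.
Step 2: q^n = 7^8 = 5764801.
Step 3: Hamming bound ⌊q^n / V_q(n,t)⌋ = ⌊5764801/49⌋ = 117649.
Step 4: Compare |C| = 35360 to 117649: satisfied.
The claimed |C| lies below the Hamming bound.


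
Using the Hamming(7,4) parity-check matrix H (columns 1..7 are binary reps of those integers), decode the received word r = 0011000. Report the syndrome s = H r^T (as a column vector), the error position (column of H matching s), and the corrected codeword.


s = (1, 1, 1)^T, error position = 7, corrected codeword c = 0011001

Compute s = H r^T mod 2 one row at a time:
  s_1 = 1 + 0 + 0 + 0 = 1 ≡ 1 (mod 2).
  s_2 = 0 + 1 + 0 + 0 = 1 ≡ 1 (mod 2).
  s_3 = 0 + 1 + 0 + 0 = 1 ≡ 1 (mod 2).
s = (1, 1, 1)^T — this equals column 7 of H (binary 111), so error is at position 7.
Correct: flip bit 7 of r = 0011000 to get c = 0011001.


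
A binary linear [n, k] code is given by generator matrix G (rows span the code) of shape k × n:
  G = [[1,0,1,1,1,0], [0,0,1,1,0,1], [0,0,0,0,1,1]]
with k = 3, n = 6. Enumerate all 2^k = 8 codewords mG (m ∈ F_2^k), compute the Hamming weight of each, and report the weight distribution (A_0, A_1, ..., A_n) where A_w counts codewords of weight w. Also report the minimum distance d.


Weight distribution: A_0 = 1, A_1 = 1, A_2 = 1, A_3 = 3, A_4 = 2. Minimum distance d = 1.

Enumerate all 2^3 = 8 messages m ∈ F_2^3.
For each, compute codeword c = mG in F_2^6, then tally its weight.
  m = 000 → c = 000000, weight = 0.
  m = 100 → c = 101110, weight = 4.
  m = 010 → c = 001101, weight = 3.
  m = 110 → c = 100011, weight = 3.
  m = 001 → c = 000011, weight = 2.
  m = 101 → c = 101101, weight = 4.
  m = 011 → c = 001110, weight = 3.
  m = 111 → c = 100000, weight = 1.
Tally weights:
  weight 0: 1 codewords.
  weight 1: 1 codewords.
  weight 2: 1 codewords.
  weight 3: 3 codewords.
  weight 4: 2 codewords.
Minimum distance d = smallest w > 0 with A_w > 0 = 1.
Sanity: Σ A_w = 8 = 2^3 = 8 ✓.


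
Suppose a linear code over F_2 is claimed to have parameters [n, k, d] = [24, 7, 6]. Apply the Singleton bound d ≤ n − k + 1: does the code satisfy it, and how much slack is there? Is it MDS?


Singleton RHS = n − k + 1 = 18, slack = 12, bound satisfied, not MDS.

Singleton bound: d ≤ n − k + 1.
Here n = 24, k = 7, so n − k + 1 = 18.
Given d = 6, check d ≤ 18: YES.
Slack = (n − k + 1) − d = 12.
The code is NOT MDS (slack = 12 > 0).
Description: the claimed parameters are [24, 7, 6]_2; such a code would be non-MDS.


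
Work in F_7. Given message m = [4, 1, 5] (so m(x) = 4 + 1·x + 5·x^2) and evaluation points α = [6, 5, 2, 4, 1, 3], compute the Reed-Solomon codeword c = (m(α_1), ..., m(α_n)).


c = [1, 1, 5, 4, 3, 3]

Message polynomial: m(x) = 4 + 1·x + 5·x^2 (mod 7).
For each evaluation point α_i, compute m(α_i) mod 7:
  α_1 = 6: Horner steps 5 → 3 → 1, so m(6) = 1.
  α_2 = 5: Horner steps 5 → 5 → 1, so m(5) = 1.
  α_3 = 2: Horner steps 5 → 4 → 5, so m(2) = 5.
  α_4 = 4: Horner steps 5 → 0 → 4, so m(4) = 4.
  α_5 = 1: Horner steps 5 → 6 → 3, so m(1) = 3.
  α_6 = 3: Horner steps 5 → 2 → 3, so m(3) = 3.
Codeword c = [1, 1, 5, 4, 3, 3] ∈ F_7^6.


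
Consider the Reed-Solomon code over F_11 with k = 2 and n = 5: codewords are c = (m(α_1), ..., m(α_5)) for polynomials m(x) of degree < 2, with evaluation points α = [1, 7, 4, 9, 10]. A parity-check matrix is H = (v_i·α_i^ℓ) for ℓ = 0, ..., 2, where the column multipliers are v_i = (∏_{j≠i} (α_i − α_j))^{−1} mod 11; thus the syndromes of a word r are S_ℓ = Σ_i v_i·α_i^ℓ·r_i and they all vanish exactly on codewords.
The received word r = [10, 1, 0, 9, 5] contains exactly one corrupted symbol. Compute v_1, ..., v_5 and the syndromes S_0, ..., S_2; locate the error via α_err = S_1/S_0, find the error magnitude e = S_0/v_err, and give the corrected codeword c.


S = (10, 1, 10), error at position 5, error magnitude e = 3, c = [10, 1, 0, 9, 2].

Step 1: column multipliers v_i = (∏_{j≠i}(α_i − α_j))^{−1} mod 11.
  i = 1 (α = 1): (1−7)(1−4)(1−9)(1−10) = (−6)·(−3)·(−8)·(−9) = 1296 ≡ 9, so v_1 = 9^{−1} = 5 (mod 11).
  i = 2 (α = 7): (7−1)(7−4)(7−9)(7−10) = 6·3·(−2)·(−3) = 108 ≡ 9, so v_2 = 9^{−1} = 5 (mod 11).
  i = 3 (α = 4): (4−1)(4−7)(4−9)(4−10) = 3·(−3)·(−5)·(−6) = −270 ≡ 5, so v_3 = 5^{−1} = 9 (mod 11).
  i = 4 (α = 9): (9−1)(9−7)(9−4)(9−10) = 8·2·5·(−1) = −80 ≡ 8, so v_4 = 8^{−1} = 7 (mod 11).
  i = 5 (α = 10): (10−1)(10−7)(10−4)(10−9) = 9·3·6·1 = 162 ≡ 8, so v_5 = 8^{−1} = 7 (mod 11).
  v = [5, 5, 9, 7, 7].
Step 2: syndromes of r = [10, 1, 0, 9, 5] (all sums mod 11).
  S_0 = Σ v_i r_i = 5·10 + 5·1 + 9·0 + 7·9 + 7·5 = 153 ≡ 10.
  S_1 = Σ v_i α_i r_i = 5·1·10 + 5·7·1 + 9·4·0 + 7·9·9 + 7·10·5 = 1002 ≡ 1.
  α_i^2 mod 11 = [1, 5, 5, 4, 1].
  S_2 = Σ v_i α_i^2 r_i = 5·1·10 + 5·5·1 + 9·5·0 + 7·4·9 + 7·1·5 = 362 ≡ 10.
  S = (10, 1, 10) ≠ 0, so r is not a codeword (an error is present).
Step 3: locate the error. For a single error e at position i, S_ℓ = v_i·e·α_i^ℓ, so α_err = S_1/S_0.
  S_0^{−1} = 10^{−1} = 10 (mod 11), so α_err = 1·10 = 10 ≡ 10 = α_5. Error position i = 5.
  Consistency check: S_2/S_1 = 10·1 = 10 ≡ 10 = α_err ✓ (single-error assumption holds).
Step 4: error magnitude e = S_0/v_5 = S_0·∏_{j≠5}(α_5 − α_j) = 10·8 = 80 ≡ 3 (mod 11).
Step 5: correct position 5: c_5 = r_5 − e = 5 − 3 ≡ 2 (mod 11). Hence c = [10, 1, 0, 9, 2].
  Check: interpolating c through the α_i gives m(x) = 6 + 4·x (degree < 2) with m(α_i) = c_i for every i, so c is indeed a codeword.


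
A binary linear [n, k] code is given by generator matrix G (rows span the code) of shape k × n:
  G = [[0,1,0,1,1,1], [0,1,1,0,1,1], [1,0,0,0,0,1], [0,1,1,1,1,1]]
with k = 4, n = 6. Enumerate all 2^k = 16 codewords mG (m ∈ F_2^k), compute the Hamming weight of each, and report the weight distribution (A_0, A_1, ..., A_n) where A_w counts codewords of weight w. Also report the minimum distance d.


Weight distribution: A_0 = 1, A_1 = 2, A_2 = 2, A_3 = 4, A_4 = 5, A_5 = 2. Minimum distance d = 1.

Enumerate all 2^4 = 16 messages m ∈ F_2^4.
For each, compute codeword c = mG in F_2^6, then tally its weight.
  m = 0000 → c = 000000, weight = 0.
  m = 1000 → c = 010111, weight = 4.
  m = 0100 → c = 011011, weight = 4.
  m = 1100 → c = 001100, weight = 2.
  m = 0010 → c = 100001, weight = 2.
  m = 1010 → c = 110110, weight = 4.
  m = 0110 → c = 111010, weight = 4.
  m = 1110 → c = 101101, weight = 4.
  m = 0001 → c = 011111, weight = 5.
  m = 1001 → c = 001000, weight = 1.
  m = 0101 → c = 000100, weight = 1.
  m = 1101 → c = 010011, weight = 3.
  m = 0011 → c = 111110, weight = 5.
  m = 1011 → c = 101001, weight = 3.
  m = 0111 → c = 100101, weight = 3.
  m = 1111 → c = 110010, weight = 3.
Tally weights:
  weight 0: 1 codewords.
  weight 1: 2 codewords.
  weight 2: 2 codewords.
  weight 3: 4 codewords.
  weight 4: 5 codewords.
  weight 5: 2 codewords.
Minimum distance d = smallest w > 0 with A_w > 0 = 1.
Sanity: Σ A_w = 16 = 2^4 = 16 ✓.


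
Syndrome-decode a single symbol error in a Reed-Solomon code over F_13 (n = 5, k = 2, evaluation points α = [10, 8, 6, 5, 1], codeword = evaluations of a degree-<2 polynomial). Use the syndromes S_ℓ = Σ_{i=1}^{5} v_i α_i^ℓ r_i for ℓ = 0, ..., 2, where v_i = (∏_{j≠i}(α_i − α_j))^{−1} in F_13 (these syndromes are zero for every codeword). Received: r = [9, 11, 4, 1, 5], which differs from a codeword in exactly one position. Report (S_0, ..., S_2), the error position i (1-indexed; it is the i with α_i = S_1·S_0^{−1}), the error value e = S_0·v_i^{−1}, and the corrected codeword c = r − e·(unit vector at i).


S = (4, 11, 1), error at position 3, error magnitude e = 4, c = [9, 11, 0, 1, 5].

Step 1: column multipliers v_i = (∏_{j≠i}(α_i − α_j))^{−1} mod 13.
  i = 1 (α = 10): (10−8)(10−6)(10−5)(10−1) = 2·4·5·9 = 360 ≡ 9, so v_1 = 9^{−1} = 3 (mod 13).
  i = 2 (α = 8): (8−10)(8−6)(8−5)(8−1) = (−2)·2·3·7 = −84 ≡ 7, so v_2 = 7^{−1} = 2 (mod 13).
  i = 3 (α = 6): (6−10)(6−8)(6−5)(6−1) = (−4)·(−2)·1·5 = 40 ≡ 1, so v_3 = 1^{−1} = 1 (mod 13).
  i = 4 (α = 5): (5−10)(5−8)(5−6)(5−1) = (−5)·(−3)·(−1)·4 = −60 ≡ 5, so v_4 = 5^{−1} = 8 (mod 13).
  i = 5 (α = 1): (1−10)(1−8)(1−6)(1−5) = (−9)·(−7)·(−5)·(−4) = 1260 ≡ 12, so v_5 = 12^{−1} = 12 (mod 13).
  v = [3, 2, 1, 8, 12].
Step 2: syndromes of r = [9, 11, 4, 1, 5] (all sums mod 13).
  S_0 = Σ v_i r_i = 3·9 + 2·11 + 1·4 + 8·1 + 12·5 = 121 ≡ 4.
  S_1 = Σ v_i α_i r_i = 3·10·9 + 2·8·11 + 1·6·4 + 8·5·1 + 12·1·5 = 570 ≡ 11.
  α_i^2 mod 13 = [9, 12, 10, 12, 1].
  S_2 = Σ v_i α_i^2 r_i = 3·9·9 + 2·12·11 + 1·10·4 + 8·12·1 + 12·1·5 = 703 ≡ 1.
  S = (4, 11, 1) ≠ 0, so r is not a codeword (an error is present).
Step 3: locate the error. For a single error e at position i, S_ℓ = v_i·e·α_i^ℓ, so α_err = S_1/S_0.
  S_0^{−1} = 4^{−1} = 10 (mod 13), so α_err = 11·10 = 110 ≡ 6 = α_3. Error position i = 3.
  Consistency check: S_2/S_1 = 1·6 = 6 ≡ 6 = α_err ✓ (single-error assumption holds).
Step 4: error magnitude e = S_0/v_3 = S_0·∏_{j≠3}(α_3 − α_j) = 4·1 = 4 ≡ 4 (mod 13).
Step 5: correct position 3: c_3 = r_3 − e = 4 − 4 ≡ 0 (mod 13). Hence c = [9, 11, 0, 1, 5].
  Check: interpolating c through the α_i gives m(x) = 6 + 12·x (degree < 2) with m(α_i) = c_i for every i, so c is indeed a codeword.


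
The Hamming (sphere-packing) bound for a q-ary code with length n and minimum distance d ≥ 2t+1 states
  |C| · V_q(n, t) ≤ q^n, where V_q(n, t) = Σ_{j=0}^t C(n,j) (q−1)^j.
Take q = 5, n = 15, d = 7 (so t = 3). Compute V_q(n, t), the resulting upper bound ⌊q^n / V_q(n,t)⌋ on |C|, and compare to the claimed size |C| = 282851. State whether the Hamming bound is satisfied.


V_q(n, t) = 30861, q^n = 30517578125, Hamming bound = 988871, |C| = 282851 ≤ bound (satisfied).

Step 1: Compute V_q(n, t) = Σ_{j=0}^3 C(n, j) (q−1)^j.
  j = 0: C(15,0)·(4)^0 = 1·1 = 1.
  j = 1: C(15,1)·(4)^1 = 15·4 = 60.
  j = 2: C(15,2)·(4)^2 = 105·16 = 1680.
  j = 3: C(15,3)·(4)^3 = 455·64 = 29120.
  V_q(n, t) = 1 + 60 + 1680 + 29120 = 30861.
Step 2: q^n = 5^15 = 30517578125.
Step 3: Hamming bound ⌊q^n / V_q(n,t)⌋ = ⌊30517578125/30861⌋ = 988871.
Step 4: Compare |C| = 282851 to 988871: satisfied.
The claimed |C| lies below the Hamming bound.


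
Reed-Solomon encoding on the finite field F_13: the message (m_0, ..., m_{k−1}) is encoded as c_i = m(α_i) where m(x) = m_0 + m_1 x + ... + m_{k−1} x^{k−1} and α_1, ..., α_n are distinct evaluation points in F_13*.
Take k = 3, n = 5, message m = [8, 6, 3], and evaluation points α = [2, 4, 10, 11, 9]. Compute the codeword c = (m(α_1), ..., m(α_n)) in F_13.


c = [6, 2, 4, 8, 6]

Message polynomial: m(x) = 8 + 6·x + 3·x^2 (mod 13).
For each evaluation point α_i, compute m(α_i) mod 13:
  α_1 = 2: Horner steps 3 → 12 → 6, so m(2) = 6.
  α_2 = 4: Horner steps 3 → 5 → 2, so m(4) = 2.
  α_3 = 10: Horner steps 3 → 10 → 4, so m(10) = 4.
  α_4 = 11: Horner steps 3 → 0 → 8, so m(11) = 8.
  α_5 = 9: Horner steps 3 → 7 → 6, so m(9) = 6.
Codeword c = [6, 2, 4, 8, 6] ∈ F_13^5.


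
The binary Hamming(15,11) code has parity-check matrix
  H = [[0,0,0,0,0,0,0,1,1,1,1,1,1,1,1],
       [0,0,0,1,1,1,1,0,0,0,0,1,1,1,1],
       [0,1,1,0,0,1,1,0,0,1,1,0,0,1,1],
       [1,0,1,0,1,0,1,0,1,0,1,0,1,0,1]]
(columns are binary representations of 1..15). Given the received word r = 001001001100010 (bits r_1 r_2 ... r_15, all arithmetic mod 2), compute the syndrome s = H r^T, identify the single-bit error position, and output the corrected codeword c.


s = (1, 0, 0, 0)^T, error position = 8, corrected codeword c = 001001011100010

Compute s = H r^T mod 2 one row at a time:
  s_1 = 0 + 1 + 1 + 0 + 0 + 0 + 1 + 0 = 3 ≡ 1 (mod 2).
  s_2 = 0 + 0 + 1 + 0 + 0 + 0 + 1 + 0 = 2 ≡ 0 (mod 2).
  s_3 = 0 + 1 + 1 + 0 + 1 + 0 + 1 + 0 = 4 ≡ 0 (mod 2).
  s_4 = 0 + 1 + 0 + 0 + 1 + 0 + 0 + 0 = 2 ≡ 0 (mod 2).
s = (1, 0, 0, 0)^T — this equals column 8 of H (binary 1000), so error is at position 8.
Correct: flip bit 8 of r = 001001001100010 to get c = 001001011100010.


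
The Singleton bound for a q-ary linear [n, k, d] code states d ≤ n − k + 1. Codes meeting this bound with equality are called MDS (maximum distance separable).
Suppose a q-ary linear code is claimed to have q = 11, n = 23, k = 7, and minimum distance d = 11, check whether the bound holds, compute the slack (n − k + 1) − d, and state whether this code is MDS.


Singleton RHS = n − k + 1 = 17, slack = 6, bound satisfied, not MDS.

Singleton bound: d ≤ n − k + 1.
Here n = 23, k = 7, so n − k + 1 = 17.
Given d = 11, check d ≤ 17: YES.
Slack = (n − k + 1) − d = 6.
The code is NOT MDS (slack = 6 > 0).
Description: the claimed parameters are [23, 7, 11]_11; such a code would be non-MDS.


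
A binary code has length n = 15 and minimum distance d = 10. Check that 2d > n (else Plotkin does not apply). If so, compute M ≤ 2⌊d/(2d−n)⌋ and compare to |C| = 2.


Plotkin bound M ≤ 4; given |C| = 2 ≤ bound (satisfied).

Check applicability: 2d = 20, n = 15.
2d − n = 5 > 0, so Plotkin applies.
Compute d/(2d−n) = 10/5 ≈ 2.0000.
⌊d/(2d−n)⌋ = 2.
Plotkin bound: M ≤ 2·2 = 4.
Given |C| = 2, check: satisfied.
This |C| is below the Plotkin bound.


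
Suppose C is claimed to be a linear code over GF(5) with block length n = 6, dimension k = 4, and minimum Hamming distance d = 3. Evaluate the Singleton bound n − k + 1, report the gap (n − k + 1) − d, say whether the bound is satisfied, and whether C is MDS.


Singleton RHS = n − k + 1 = 3, slack = 0, bound satisfied, MDS.

Singleton bound: d ≤ n − k + 1.
Here n = 6, k = 4, so n − k + 1 = 3.
Given d = 3, check d ≤ 3: YES.
Slack = (n − k + 1) − d = 0.
The code is MDS (slack = 0).
Description: the claimed parameters are [6, 4, 3]_5; such a code would be MDS (meets Singleton bound).


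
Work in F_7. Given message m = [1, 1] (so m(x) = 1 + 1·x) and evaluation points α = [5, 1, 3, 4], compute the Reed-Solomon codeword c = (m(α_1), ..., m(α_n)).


c = [6, 2, 4, 5]

Message polynomial: m(x) = 1 + 1·x (mod 7).
For each evaluation point α_i, compute m(α_i) mod 7:
  α_1 = 5: Horner steps 1 → 6, so m(5) = 6.
  α_2 = 1: Horner steps 1 → 2, so m(1) = 2.
  α_3 = 3: Horner steps 1 → 4, so m(3) = 4.
  α_4 = 4: Horner steps 1 → 5, so m(4) = 5.
Codeword c = [6, 2, 4, 5] ∈ F_7^4.


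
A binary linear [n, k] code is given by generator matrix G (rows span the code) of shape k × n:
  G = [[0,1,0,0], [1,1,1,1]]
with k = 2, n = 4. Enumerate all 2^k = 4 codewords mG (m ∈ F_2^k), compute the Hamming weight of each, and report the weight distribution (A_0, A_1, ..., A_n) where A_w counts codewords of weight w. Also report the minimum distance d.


Weight distribution: A_0 = 1, A_1 = 1, A_3 = 1, A_4 = 1. Minimum distance d = 1.

Enumerate all 2^2 = 4 messages m ∈ F_2^2.
For each, compute codeword c = mG in F_2^4, then tally its weight.
  m = 00 → c = 0000, weight = 0.
  m = 10 → c = 0100, weight = 1.
  m = 01 → c = 1111, weight = 4.
  m = 11 → c = 1011, weight = 3.
Tally weights:
  weight 0: 1 codewords.
  weight 1: 1 codewords.
  weight 3: 1 codewords.
  weight 4: 1 codewords.
Minimum distance d = smallest w > 0 with A_w > 0 = 1.
Sanity: Σ A_w = 4 = 2^2 = 4 ✓.


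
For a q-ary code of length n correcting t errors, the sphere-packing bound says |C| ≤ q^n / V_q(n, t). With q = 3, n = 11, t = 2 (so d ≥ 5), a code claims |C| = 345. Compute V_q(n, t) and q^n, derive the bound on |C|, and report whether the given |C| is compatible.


V_q(n, t) = 243, q^n = 177147, Hamming bound = 729, |C| = 345 ≤ bound (satisfied).

Step 1: Compute V_q(n, t) = Σ_{j=0}^2 C(n, j) (q−1)^j.
  j = 0: C(11,0)·(2)^0 = 1·1 = 1.
  j = 1: C(11,1)·(2)^1 = 11·2 = 22.
  j = 2: C(11,2)·(2)^2 = 55·4 = 220.
  V_q(n, t) = 1 + 22 + 220 = 243.
Step 2: q^n = 3^11 = 177147.
Step 3: Hamming bound ⌊q^n / V_q(n,t)⌋ = ⌊177147/243⌋ = 729.
Step 4: Compare |C| = 345 to 729: satisfied.
The claimed |C| lies below the Hamming bound.


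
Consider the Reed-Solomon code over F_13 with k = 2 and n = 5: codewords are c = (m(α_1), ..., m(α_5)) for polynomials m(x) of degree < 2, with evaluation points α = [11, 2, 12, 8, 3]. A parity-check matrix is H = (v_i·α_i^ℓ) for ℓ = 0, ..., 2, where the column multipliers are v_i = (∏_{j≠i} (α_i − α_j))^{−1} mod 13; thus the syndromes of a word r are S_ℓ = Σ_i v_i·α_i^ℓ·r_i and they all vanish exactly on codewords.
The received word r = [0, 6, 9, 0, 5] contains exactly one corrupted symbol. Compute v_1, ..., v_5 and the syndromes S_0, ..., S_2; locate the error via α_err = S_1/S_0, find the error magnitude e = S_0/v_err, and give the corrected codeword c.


S = (11, 4, 5), error at position 1, error magnitude e = 3, c = [10, 6, 9, 0, 5].

Step 1: column multipliers v_i = (∏_{j≠i}(α_i − α_j))^{−1} mod 13.
  i = 1 (α = 11): (11−2)(11−12)(11−8)(11−3) = 9·(−1)·3·8 = −216 ≡ 5, so v_1 = 5^{−1} = 8 (mod 13).
  i = 2 (α = 2): (2−11)(2−12)(2−8)(2−3) = (−9)·(−10)·(−6)·(−1) = 540 ≡ 7, so v_2 = 7^{−1} = 2 (mod 13).
  i = 3 (α = 12): (12−11)(12−2)(12−8)(12−3) = 1·10·4·9 = 360 ≡ 9, so v_3 = 9^{−1} = 3 (mod 13).
  i = 4 (α = 8): (8−11)(8−2)(8−12)(8−3) = (−3)·6·(−4)·5 = 360 ≡ 9, so v_4 = 9^{−1} = 3 (mod 13).
  i = 5 (α = 3): (3−11)(3−2)(3−12)(3−8) = (−8)·1·(−9)·(−5) = −360 ≡ 4, so v_5 = 4^{−1} = 10 (mod 13).
  v = [8, 2, 3, 3, 10].
Step 2: syndromes of r = [0, 6, 9, 0, 5] (all sums mod 13).
  S_0 = Σ v_i r_i = 8·0 + 2·6 + 3·9 + 3·0 + 10·5 = 89 ≡ 11.
  S_1 = Σ v_i α_i r_i = 8·11·0 + 2·2·6 + 3·12·9 + 3·8·0 + 10·3·5 = 498 ≡ 4.
  α_i^2 mod 13 = [4, 4, 1, 12, 9].
  S_2 = Σ v_i α_i^2 r_i = 8·4·0 + 2·4·6 + 3·1·9 + 3·12·0 + 10·9·5 = 525 ≡ 5.
  S = (11, 4, 5) ≠ 0, so r is not a codeword (an error is present).
Step 3: locate the error. For a single error e at position i, S_ℓ = v_i·e·α_i^ℓ, so α_err = S_1/S_0.
  S_0^{−1} = 11^{−1} = 6 (mod 13), so α_err = 4·6 = 24 ≡ 11 = α_1. Error position i = 1.
  Consistency check: S_2/S_1 = 5·10 = 50 ≡ 11 = α_err ✓ (single-error assumption holds).
Step 4: error magnitude e = S_0/v_1 = S_0·∏_{j≠1}(α_1 − α_j) = 11·5 = 55 ≡ 3 (mod 13).
Step 5: correct position 1: c_1 = r_1 − e = 0 − 3 ≡ 10 (mod 13). Hence c = [10, 6, 9, 0, 5].
  Check: interpolating c through the α_i gives m(x) = 8 + 12·x (degree < 2) with m(α_i) = c_i for every i, so c is indeed a codeword.


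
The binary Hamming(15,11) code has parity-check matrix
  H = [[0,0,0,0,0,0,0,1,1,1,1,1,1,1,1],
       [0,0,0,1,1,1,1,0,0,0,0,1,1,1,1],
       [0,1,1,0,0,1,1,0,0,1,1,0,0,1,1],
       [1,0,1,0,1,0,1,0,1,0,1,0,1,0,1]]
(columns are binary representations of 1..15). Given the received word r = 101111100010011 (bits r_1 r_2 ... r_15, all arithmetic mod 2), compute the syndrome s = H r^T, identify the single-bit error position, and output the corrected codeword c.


s = (1, 0, 0, 0)^T, error position = 8, corrected codeword c = 101111110010011

Compute s = H r^T mod 2 one row at a time:
  s_1 = 0 + 0 + 0 + 1 + 0 + 0 + 1 + 1 = 3 ≡ 1 (mod 2).
  s_2 = 1 + 1 + 1 + 1 + 0 + 0 + 1 + 1 = 6 ≡ 0 (mod 2).
  s_3 = 0 + 1 + 1 + 1 + 0 + 1 + 1 + 1 = 6 ≡ 0 (mod 2).
  s_4 = 1 + 1 + 1 + 1 + 0 + 1 + 0 + 1 = 6 ≡ 0 (mod 2).
s = (1, 0, 0, 0)^T — this equals column 8 of H (binary 1000), so error is at position 8.
Correct: flip bit 8 of r = 101111100010011 to get c = 101111110010011.


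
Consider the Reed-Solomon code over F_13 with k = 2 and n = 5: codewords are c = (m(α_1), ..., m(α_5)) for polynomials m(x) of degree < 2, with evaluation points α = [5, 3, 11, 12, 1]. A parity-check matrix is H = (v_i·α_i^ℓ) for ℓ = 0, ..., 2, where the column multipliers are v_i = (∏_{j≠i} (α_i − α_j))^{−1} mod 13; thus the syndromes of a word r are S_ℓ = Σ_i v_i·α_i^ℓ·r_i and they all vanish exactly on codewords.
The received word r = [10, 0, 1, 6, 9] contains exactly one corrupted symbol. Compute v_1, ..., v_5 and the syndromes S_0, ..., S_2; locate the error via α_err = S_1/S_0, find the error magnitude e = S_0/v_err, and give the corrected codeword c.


S = (5, 5, 5), error at position 5, error magnitude e = 6, c = [10, 0, 1, 6, 3].

Step 1: column multipliers v_i = (∏_{j≠i}(α_i − α_j))^{−1} mod 13.
  i = 1 (α = 5): (5−3)(5−11)(5−12)(5−1) = 2·(−6)·(−7)·4 = 336 ≡ 11, so v_1 = 11^{−1} = 6 (mod 13).
  i = 2 (α = 3): (3−5)(3−11)(3−12)(3−1) = (−2)·(−8)·(−9)·2 = −288 ≡ 11, so v_2 = 11^{−1} = 6 (mod 13).
  i = 3 (α = 11): (11−5)(11−3)(11−12)(11−1) = 6·8·(−1)·10 = −480 ≡ 1, so v_3 = 1^{−1} = 1 (mod 13).
  i = 4 (α = 12): (12−5)(12−3)(12−11)(12−1) = 7·9·1·11 = 693 ≡ 4, so v_4 = 4^{−1} = 10 (mod 13).
  i = 5 (α = 1): (1−5)(1−3)(1−11)(1−12) = (−4)·(−2)·(−10)·(−11) = 880 ≡ 9, so v_5 = 9^{−1} = 3 (mod 13).
  v = [6, 6, 1, 10, 3].
Step 2: syndromes of r = [10, 0, 1, 6, 9] (all sums mod 13).
  S_0 = Σ v_i r_i = 6·10 + 6·0 + 1·1 + 10·6 + 3·9 = 148 ≡ 5.
  S_1 = Σ v_i α_i r_i = 6·5·10 + 6·3·0 + 1·11·1 + 10·12·6 + 3·1·9 = 1058 ≡ 5.
  α_i^2 mod 13 = [12, 9, 4, 1, 1].
  S_2 = Σ v_i α_i^2 r_i = 6·12·10 + 6·9·0 + 1·4·1 + 10·1·6 + 3·1·9 = 811 ≡ 5.
  S = (5, 5, 5) ≠ 0, so r is not a codeword (an error is present).
Step 3: locate the error. For a single error e at position i, S_ℓ = v_i·e·α_i^ℓ, so α_err = S_1/S_0.
  S_0^{−1} = 5^{−1} = 8 (mod 13), so α_err = 5·8 = 40 ≡ 1 = α_5. Error position i = 5.
  Consistency check: S_2/S_1 = 5·8 = 40 ≡ 1 = α_err ✓ (single-error assumption holds).
Step 4: error magnitude e = S_0/v_5 = S_0·∏_{j≠5}(α_5 − α_j) = 5·9 = 45 ≡ 6 (mod 13).
Step 5: correct position 5: c_5 = r_5 − e = 9 − 6 ≡ 3 (mod 13). Hence c = [10, 0, 1, 6, 3].
  Check: interpolating c through the α_i gives m(x) = 11 + 5·x (degree < 2) with m(α_i) = c_i for every i, so c is indeed a codeword.


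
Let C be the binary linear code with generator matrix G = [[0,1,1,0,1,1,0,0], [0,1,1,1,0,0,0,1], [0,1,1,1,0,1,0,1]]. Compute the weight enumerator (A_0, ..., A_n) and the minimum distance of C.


Weight distribution: A_0 = 1, A_1 = 1, A_3 = 2, A_4 = 3, A_5 = 1. Minimum distance d = 1.

Enumerate all 2^3 = 8 messages m ∈ F_2^3.
For each, compute codeword c = mG in F_2^8, then tally its weight.
  m = 000 → c = 00000000, weight = 0.
  m = 100 → c = 01101100, weight = 4.
  m = 010 → c = 01110001, weight = 4.
  m = 110 → c = 00011101, weight = 4.
  m = 001 → c = 01110101, weight = 5.
  m = 101 → c = 00011001, weight = 3.
  m = 011 → c = 00000100, weight = 1.
  m = 111 → c = 01101000, weight = 3.
Tally weights:
  weight 0: 1 codewords.
  weight 1: 1 codewords.
  weight 3: 2 codewords.
  weight 4: 3 codewords.
  weight 5: 1 codewords.
Minimum distance d = smallest w > 0 with A_w > 0 = 1.
Sanity: Σ A_w = 8 = 2^3 = 8 ✓.


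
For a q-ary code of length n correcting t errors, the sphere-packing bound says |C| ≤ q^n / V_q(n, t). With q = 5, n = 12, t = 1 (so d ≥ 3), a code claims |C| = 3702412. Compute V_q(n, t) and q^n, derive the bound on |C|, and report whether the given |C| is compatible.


V_q(n, t) = 49, q^n = 244140625, Hamming bound = 4982461, |C| = 3702412 ≤ bound (satisfied).

Step 1: Compute V_q(n, t) = Σ_{j=0}^1 C(n, j) (q−1)^j.
  j = 0: C(12,0)·(4)^0 = 1·1 = 1.
  j = 1: C(12,1)·(4)^1 = 12·4 = 48.
  V_q(n, t) = 1 + 48 = 49.
Step 2: q^n = 5^12 = 244140625.
Step 3: Hamming bound ⌊q^n / V_q(n,t)⌋ = ⌊244140625/49⌋ = 4982461.
Step 4: Compare |C| = 3702412 to 4982461: satisfied.
The claimed |C| lies below the Hamming bound.


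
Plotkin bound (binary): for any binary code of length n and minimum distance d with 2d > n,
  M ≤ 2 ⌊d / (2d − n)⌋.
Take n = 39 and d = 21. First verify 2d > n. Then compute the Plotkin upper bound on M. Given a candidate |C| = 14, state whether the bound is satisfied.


Plotkin bound M ≤ 14; given |C| = 14 ≤ bound (satisfied).

Check applicability: 2d = 42, n = 39.
2d − n = 3 > 0, so Plotkin applies.
Compute d/(2d−n) = 21/3 ≈ 7.0000.
⌊d/(2d−n)⌋ = 7.
Plotkin bound: M ≤ 2·7 = 14.
Given |C| = 14, check: satisfied.
This |C| is at the Plotkin bound.


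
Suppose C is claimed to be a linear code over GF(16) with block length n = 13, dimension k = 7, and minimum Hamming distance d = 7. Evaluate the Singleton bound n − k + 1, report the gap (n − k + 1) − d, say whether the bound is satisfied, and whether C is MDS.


Singleton RHS = n − k + 1 = 7, slack = 0, bound satisfied, MDS.

Singleton bound: d ≤ n − k + 1.
Here n = 13, k = 7, so n − k + 1 = 7.
Given d = 7, check d ≤ 7: YES.
Slack = (n − k + 1) − d = 0.
The code is MDS (slack = 0).
Description: the claimed parameters are [13, 7, 7]_16; such a code would be MDS (meets Singleton bound).


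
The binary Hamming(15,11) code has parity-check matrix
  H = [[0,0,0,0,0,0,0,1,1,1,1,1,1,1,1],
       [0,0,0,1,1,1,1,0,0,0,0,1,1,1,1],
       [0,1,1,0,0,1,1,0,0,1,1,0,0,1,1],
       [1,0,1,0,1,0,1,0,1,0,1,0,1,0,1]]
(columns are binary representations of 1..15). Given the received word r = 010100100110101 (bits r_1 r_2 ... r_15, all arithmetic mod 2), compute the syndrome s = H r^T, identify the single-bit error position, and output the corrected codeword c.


s = (0, 0, 1, 0)^T, error position = 2, corrected codeword c = 000100100110101

Compute s = H r^T mod 2 one row at a time:
  s_1 = 0 + 0 + 1 + 1 + 0 + 1 + 0 + 1 = 4 ≡ 0 (mod 2).
  s_2 = 1 + 0 + 0 + 1 + 0 + 1 + 0 + 1 = 4 ≡ 0 (mod 2).
  s_3 = 1 + 0 + 0 + 1 + 1 + 1 + 0 + 1 = 5 ≡ 1 (mod 2).
  s_4 = 0 + 0 + 0 + 1 + 0 + 1 + 1 + 1 = 4 ≡ 0 (mod 2).
s = (0, 0, 1, 0)^T — this equals column 2 of H (binary 0010), so error is at position 2.
Correct: flip bit 2 of r = 010100100110101 to get c = 000100100110101.


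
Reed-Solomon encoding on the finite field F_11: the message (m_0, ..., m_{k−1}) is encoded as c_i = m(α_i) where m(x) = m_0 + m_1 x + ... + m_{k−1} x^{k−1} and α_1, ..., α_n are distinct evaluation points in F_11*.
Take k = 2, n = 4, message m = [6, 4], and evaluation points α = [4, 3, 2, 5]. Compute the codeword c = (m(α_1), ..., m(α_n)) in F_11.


c = [0, 7, 3, 4]

Message polynomial: m(x) = 6 + 4·x (mod 11).
For each evaluation point α_i, compute m(α_i) mod 11:
  α_1 = 4: Horner steps 4 → 0, so m(4) = 0.
  α_2 = 3: Horner steps 4 → 7, so m(3) = 7.
  α_3 = 2: Horner steps 4 → 3, so m(2) = 3.
  α_4 = 5: Horner steps 4 → 4, so m(5) = 4.
Codeword c = [0, 7, 3, 4] ∈ F_11^4.


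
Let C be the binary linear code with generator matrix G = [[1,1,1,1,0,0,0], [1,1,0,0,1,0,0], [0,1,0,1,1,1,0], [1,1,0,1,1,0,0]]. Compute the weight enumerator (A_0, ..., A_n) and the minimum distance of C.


Weight distribution: A_0 = 1, A_1 = 1, A_2 = 2, A_3 = 6, A_4 = 5, A_5 = 1. Minimum distance d = 1.

Enumerate all 2^4 = 16 messages m ∈ F_2^4.
For each, compute codeword c = mG in F_2^7, then tally its weight.
  m = 0000 → c = 0000000, weight = 0.
  m = 1000 → c = 1111000, weight = 4.
  m = 0100 → c = 1100100, weight = 3.
  m = 1100 → c = 0011100, weight = 3.
  m = 0010 → c = 0101110, weight = 4.
  m = 1010 → c = 1010110, weight = 4.
  m = 0110 → c = 1001010, weight = 3.
  m = 1110 → c = 0110010, weight = 3.
  m = 0001 → c = 1101100, weight = 4.
  m = 1001 → c = 0010100, weight = 2.
  m = 0101 → c = 0001000, weight = 1.
  m = 1101 → c = 1110000, weight = 3.
  m = 0011 → c = 1000010, weight = 2.
  m = 1011 → c = 0111010, weight = 4.
  m = 0111 → c = 0100110, weight = 3.
  m = 1111 → c = 1011110, weight = 5.
Tally weights:
  weight 0: 1 codewords.
  weight 1: 1 codewords.
  weight 2: 2 codewords.
  weight 3: 6 codewords.
  weight 4: 5 codewords.
  weight 5: 1 codewords.
Minimum distance d = smallest w > 0 with A_w > 0 = 1.
Sanity: Σ A_w = 16 = 2^4 = 16 ✓.


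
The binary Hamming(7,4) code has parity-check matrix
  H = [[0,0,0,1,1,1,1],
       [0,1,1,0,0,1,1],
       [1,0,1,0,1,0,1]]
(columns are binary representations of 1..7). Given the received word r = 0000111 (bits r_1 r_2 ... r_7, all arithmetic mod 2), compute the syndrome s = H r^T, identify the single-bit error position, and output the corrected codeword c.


s = (1, 0, 0)^T, error position = 4, corrected codeword c = 0001111

Compute s = H r^T mod 2 one row at a time:
  s_1 = 0 + 1 + 1 + 1 = 3 ≡ 1 (mod 2).
  s_2 = 0 + 0 + 1 + 1 = 2 ≡ 0 (mod 2).
  s_3 = 0 + 0 + 1 + 1 = 2 ≡ 0 (mod 2).
s = (1, 0, 0)^T — this equals column 4 of H (binary 100), so error is at position 4.
Correct: flip bit 4 of r = 0000111 to get c = 0001111.


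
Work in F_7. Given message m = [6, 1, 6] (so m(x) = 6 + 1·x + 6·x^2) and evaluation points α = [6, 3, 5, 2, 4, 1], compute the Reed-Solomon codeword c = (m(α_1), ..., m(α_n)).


c = [4, 0, 0, 4, 1, 6]

Message polynomial: m(x) = 6 + 1·x + 6·x^2 (mod 7).
For each evaluation point α_i, compute m(α_i) mod 7:
  α_1 = 6: Horner steps 6 → 2 → 4, so m(6) = 4.
  α_2 = 3: Horner steps 6 → 5 → 0, so m(3) = 0.
  α_3 = 5: Horner steps 6 → 3 → 0, so m(5) = 0.
  α_4 = 2: Horner steps 6 → 6 → 4, so m(2) = 4.
  α_5 = 4: Horner steps 6 → 4 → 1, so m(4) = 1.
  α_6 = 1: Horner steps 6 → 0 → 6, so m(1) = 6.
Codeword c = [4, 0, 0, 4, 1, 6] ∈ F_7^6.


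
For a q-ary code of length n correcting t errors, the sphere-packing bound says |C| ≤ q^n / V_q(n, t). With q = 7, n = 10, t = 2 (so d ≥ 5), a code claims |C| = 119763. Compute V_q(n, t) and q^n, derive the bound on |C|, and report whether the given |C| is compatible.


V_q(n, t) = 1681, q^n = 282475249, Hamming bound = 168040, |C| = 119763 ≤ bound (satisfied).

Step 1: Compute V_q(n, t) = Σ_{j=0}^2 C(n, j) (q−1)^j.
  j = 0: C(10,0)·(6)^0 = 1·1 = 1.
  j = 1: C(10,1)·(6)^1 = 10·6 = 60.
  j = 2: C(10,2)·(6)^2 = 45·36 = 1620.
  V_q(n, t) = 1 + 60 + 1620 = 1681.
Step 2: q^n = 7^10 = 282475249.
Step 3: Hamming bound ⌊q^n / V_q(n,t)⌋ = ⌊282475249/1681⌋ = 168040.
Step 4: Compare |C| = 119763 to 168040: satisfied.
The claimed |C| lies below the Hamming bound.


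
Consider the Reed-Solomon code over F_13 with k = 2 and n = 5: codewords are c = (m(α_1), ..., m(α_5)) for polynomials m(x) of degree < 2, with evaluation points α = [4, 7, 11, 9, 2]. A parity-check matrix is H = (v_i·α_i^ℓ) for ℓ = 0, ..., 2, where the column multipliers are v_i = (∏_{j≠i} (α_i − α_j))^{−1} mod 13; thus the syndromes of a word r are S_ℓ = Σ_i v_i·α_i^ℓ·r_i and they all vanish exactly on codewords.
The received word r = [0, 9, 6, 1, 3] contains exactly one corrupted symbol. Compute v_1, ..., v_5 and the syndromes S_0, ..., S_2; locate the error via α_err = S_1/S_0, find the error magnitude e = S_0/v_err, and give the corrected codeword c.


S = (4, 3, 12), error at position 1, error magnitude e = 5, c = [8, 9, 6, 1, 3].

Step 1: column multipliers v_i = (∏_{j≠i}(α_i − α_j))^{−1} mod 13.
  i = 1 (α = 4): (4−7)(4−11)(4−9)(4−2) = (−3)·(−7)·(−5)·2 = −210 ≡ 11, so v_1 = 11^{−1} = 6 (mod 13).
  i = 2 (α = 7): (7−4)(7−11)(7−9)(7−2) = 3·(−4)·(−2)·5 = 120 ≡ 3, so v_2 = 3^{−1} = 9 (mod 13).
  i = 3 (α = 11): (11−4)(11−7)(11−9)(11−2) = 7·4·2·9 = 504 ≡ 10, so v_3 = 10^{−1} = 4 (mod 13).
  i = 4 (α = 9): (9−4)(9−7)(9−11)(9−2) = 5·2·(−2)·7 = −140 ≡ 3, so v_4 = 3^{−1} = 9 (mod 13).
  i = 5 (α = 2): (2−4)(2−7)(2−11)(2−9) = (−2)·(−5)·(−9)·(−7) = 630 ≡ 6, so v_5 = 6^{−1} = 11 (mod 13).
  v = [6, 9, 4, 9, 11].
Step 2: syndromes of r = [0, 9, 6, 1, 3] (all sums mod 13).
  S_0 = Σ v_i r_i = 6·0 + 9·9 + 4·6 + 9·1 + 11·3 = 147 ≡ 4.
  S_1 = Σ v_i α_i r_i = 6·4·0 + 9·7·9 + 4·11·6 + 9·9·1 + 11·2·3 = 978 ≡ 3.
  α_i^2 mod 13 = [3, 10, 4, 3, 4].
  S_2 = Σ v_i α_i^2 r_i = 6·3·0 + 9·10·9 + 4·4·6 + 9·3·1 + 11·4·3 = 1065 ≡ 12.
  S = (4, 3, 12) ≠ 0, so r is not a codeword (an error is present).
Step 3: locate the error. For a single error e at position i, S_ℓ = v_i·e·α_i^ℓ, so α_err = S_1/S_0.
  S_0^{−1} = 4^{−1} = 10 (mod 13), so α_err = 3·10 = 30 ≡ 4 = α_1. Error position i = 1.
  Consistency check: S_2/S_1 = 12·9 = 108 ≡ 4 = α_err ✓ (single-error assumption holds).
Step 4: error magnitude e = S_0/v_1 = S_0·∏_{j≠1}(α_1 − α_j) = 4·11 = 44 ≡ 5 (mod 13).
Step 5: correct position 1: c_1 = r_1 − e = 0 − 5 ≡ 8 (mod 13). Hence c = [8, 9, 6, 1, 3].
  Check: interpolating c through the α_i gives m(x) = 11 + 9·x (degree < 2) with m(α_i) = c_i for every i, so c is indeed a codeword.


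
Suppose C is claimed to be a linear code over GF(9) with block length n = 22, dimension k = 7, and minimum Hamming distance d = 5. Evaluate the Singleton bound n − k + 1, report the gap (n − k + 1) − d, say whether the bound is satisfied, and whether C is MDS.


Singleton RHS = n − k + 1 = 16, slack = 11, bound satisfied, not MDS.

Singleton bound: d ≤ n − k + 1.
Here n = 22, k = 7, so n − k + 1 = 16.
Given d = 5, check d ≤ 16: YES.
Slack = (n − k + 1) − d = 11.
The code is NOT MDS (slack = 11 > 0).
Description: the claimed parameters are [22, 7, 5]_9; such a code would be non-MDS.


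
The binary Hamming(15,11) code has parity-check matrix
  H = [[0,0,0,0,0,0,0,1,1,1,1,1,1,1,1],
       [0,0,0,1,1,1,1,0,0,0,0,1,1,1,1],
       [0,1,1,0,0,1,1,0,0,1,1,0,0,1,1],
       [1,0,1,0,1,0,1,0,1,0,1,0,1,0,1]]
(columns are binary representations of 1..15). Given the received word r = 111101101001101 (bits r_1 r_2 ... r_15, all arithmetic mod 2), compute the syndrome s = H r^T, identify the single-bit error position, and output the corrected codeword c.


s = (0, 0, 1, 0)^T, error position = 2, corrected codeword c = 101101101001101

Compute s = H r^T mod 2 one row at a time:
  s_1 = 0 + 1 + 0 + 0 + 1 + 1 + 0 + 1 = 4 ≡ 0 (mod 2).
  s_2 = 1 + 0 + 1 + 1 + 1 + 1 + 0 + 1 = 6 ≡ 0 (mod 2).
  s_3 = 1 + 1 + 1 + 1 + 0 + 0 + 0 + 1 = 5 ≡ 1 (mod 2).
  s_4 = 1 + 1 + 0 + 1 + 1 + 0 + 1 + 1 = 6 ≡ 0 (mod 2).
s = (0, 0, 1, 0)^T — this equals column 2 of H (binary 0010), so error is at position 2.
Correct: flip bit 2 of r = 111101101001101 to get c = 101101101001101.


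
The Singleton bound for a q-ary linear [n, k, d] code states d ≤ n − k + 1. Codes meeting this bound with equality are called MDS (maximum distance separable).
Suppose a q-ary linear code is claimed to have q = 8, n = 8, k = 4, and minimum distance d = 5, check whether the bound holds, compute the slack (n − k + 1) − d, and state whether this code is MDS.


Singleton RHS = n − k + 1 = 5, slack = 0, bound satisfied, MDS.

Singleton bound: d ≤ n − k + 1.
Here n = 8, k = 4, so n − k + 1 = 5.
Given d = 5, check d ≤ 5: YES.
Slack = (n − k + 1) − d = 0.
The code is MDS (slack = 0).
Description: the claimed parameters are [8, 4, 5]_8; such a code would be MDS (meets Singleton bound).


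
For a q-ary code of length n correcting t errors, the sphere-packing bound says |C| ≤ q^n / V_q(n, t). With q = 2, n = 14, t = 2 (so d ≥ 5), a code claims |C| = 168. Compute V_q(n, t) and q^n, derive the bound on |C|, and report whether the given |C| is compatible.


V_q(n, t) = 106, q^n = 16384, Hamming bound = 154, |C| = 168 > bound (violated).

Step 1: Compute V_q(n, t) = Σ_{j=0}^2 C(n, j) (q−1)^j.
  j = 0: C(14,0)·(1)^0 = 1·1 = 1.
  j = 1: C(14,1)·(1)^1 = 14·1 = 14.
  j = 2: C(14,2)·(1)^2 = 91·1 = 91.
  V_q(n, t) = 1 + 14 + 91 = 106.
Step 2: q^n = 2^14 = 16384.
Step 3: Hamming bound ⌊q^n / V_q(n,t)⌋ = ⌊16384/106⌋ = 154.
Step 4: Compare |C| = 168 to 154: violated.
The claimed |C| lies above the Hamming bound, so no 2-ary code of length 14 with d ≥ 5 can have 168 codewords.


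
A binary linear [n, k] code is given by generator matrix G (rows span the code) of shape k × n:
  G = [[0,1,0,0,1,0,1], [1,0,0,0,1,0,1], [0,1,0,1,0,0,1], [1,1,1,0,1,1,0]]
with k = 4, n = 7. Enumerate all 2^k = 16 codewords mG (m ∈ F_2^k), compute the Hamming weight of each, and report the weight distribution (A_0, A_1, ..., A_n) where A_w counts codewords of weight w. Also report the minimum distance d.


Weight distribution: A_0 = 1, A_2 = 2, A_3 = 6, A_4 = 3, A_5 = 2, A_6 = 2. Minimum distance d = 2.

Enumerate all 2^4 = 16 messages m ∈ F_2^4.
For each, compute codeword c = mG in F_2^7, then tally its weight.
  m = 0000 → c = 0000000, weight = 0.
  m = 1000 → c = 0100101, weight = 3.
  m = 0100 → c = 1000101, weight = 3.
  m = 1100 → c = 1100000, weight = 2.
  m = 0010 → c = 0101001, weight = 3.
  m = 1010 → c = 0001100, weight = 2.
  m = 0110 → c = 1101100, weight = 4.
  m = 1110 → c = 1001001, weight = 3.
  m = 0001 → c = 1110110, weight = 5.
  m = 1001 → c = 1010011, weight = 4.
  m = 0101 → c = 0110011, weight = 4.
  m = 1101 → c = 0010110, weight = 3.
  m = 0011 → c = 1011111, weight = 6.
  m = 1011 → c = 1111010, weight = 5.
  m = 0111 → c = 0011010, weight = 3.
  m = 1111 → c = 0111111, weight = 6.
Tally weights:
  weight 0: 1 codewords.
  weight 2: 2 codewords.
  weight 3: 6 codewords.
  weight 4: 3 codewords.
  weight 5: 2 codewords.
  weight 6: 2 codewords.
Minimum distance d = smallest w > 0 with A_w > 0 = 2.
Sanity: Σ A_w = 16 = 2^4 = 16 ✓.


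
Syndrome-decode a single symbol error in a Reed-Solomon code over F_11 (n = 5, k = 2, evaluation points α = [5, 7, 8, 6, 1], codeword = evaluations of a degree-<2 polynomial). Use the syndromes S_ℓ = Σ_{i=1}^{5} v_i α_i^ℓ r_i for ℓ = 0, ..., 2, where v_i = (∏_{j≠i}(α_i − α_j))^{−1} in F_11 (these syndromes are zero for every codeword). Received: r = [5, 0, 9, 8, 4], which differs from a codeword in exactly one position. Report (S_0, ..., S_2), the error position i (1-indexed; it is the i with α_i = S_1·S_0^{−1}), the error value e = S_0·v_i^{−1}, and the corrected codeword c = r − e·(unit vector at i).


S = (8, 9, 6), error at position 3, error magnitude e = 6, c = [5, 0, 3, 8, 4].

Step 1: column multipliers v_i = (∏_{j≠i}(α_i − α_j))^{−1} mod 11.
  i = 1 (α = 5): (5−7)(5−8)(5−6)(5−1) = (−2)·(−3)·(−1)·4 = −24 ≡ 9, so v_1 = 9^{−1} = 5 (mod 11).
  i = 2 (α = 7): (7−5)(7−8)(7−6)(7−1) = 2·(−1)·1·6 = −12 ≡ 10, so v_2 = 10^{−1} = 10 (mod 11).
  i = 3 (α = 8): (8−5)(8−7)(8−6)(8−1) = 3·1·2·7 = 42 ≡ 9, so v_3 = 9^{−1} = 5 (mod 11).
  i = 4 (α = 6): (6−5)(6−7)(6−8)(6−1) = 1·(−1)·(−2)·5 = 10 ≡ 10, so v_4 = 10^{−1} = 10 (mod 11).
  i = 5 (α = 1): (1−5)(1−7)(1−8)(1−6) = (−4)·(−6)·(−7)·(−5) = 840 ≡ 4, so v_5 = 4^{−1} = 3 (mod 11).
  v = [5, 10, 5, 10, 3].
Step 2: syndromes of r = [5, 0, 9, 8, 4] (all sums mod 11).
  S_0 = Σ v_i r_i = 5·5 + 10·0 + 5·9 + 10·8 + 3·4 = 162 ≡ 8.
  S_1 = Σ v_i α_i r_i = 5·5·5 + 10·7·0 + 5·8·9 + 10·6·8 + 3·1·4 = 977 ≡ 9.
  α_i^2 mod 11 = [3, 5, 9, 3, 1].
  S_2 = Σ v_i α_i^2 r_i = 5·3·5 + 10·5·0 + 5·9·9 + 10·3·8 + 3·1·4 = 732 ≡ 6.
  S = (8, 9, 6) ≠ 0, so r is not a codeword (an error is present).
Step 3: locate the error. For a single error e at position i, S_ℓ = v_i·e·α_i^ℓ, so α_err = S_1/S_0.
  S_0^{−1} = 8^{−1} = 7 (mod 11), so α_err = 9·7 = 63 ≡ 8 = α_3. Error position i = 3.
  Consistency check: S_2/S_1 = 6·5 = 30 ≡ 8 = α_err ✓ (single-error assumption holds).
Step 4: error magnitude e = S_0/v_3 = S_0·∏_{j≠3}(α_3 − α_j) = 8·9 = 72 ≡ 6 (mod 11).
Step 5: correct position 3: c_3 = r_3 − e = 9 − 6 ≡ 3 (mod 11). Hence c = [5, 0, 3, 8, 4].
  Check: interpolating c through the α_i gives m(x) = 1 + 3·x (degree < 2) with m(α_i) = c_i for every i, so c is indeed a codeword.
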